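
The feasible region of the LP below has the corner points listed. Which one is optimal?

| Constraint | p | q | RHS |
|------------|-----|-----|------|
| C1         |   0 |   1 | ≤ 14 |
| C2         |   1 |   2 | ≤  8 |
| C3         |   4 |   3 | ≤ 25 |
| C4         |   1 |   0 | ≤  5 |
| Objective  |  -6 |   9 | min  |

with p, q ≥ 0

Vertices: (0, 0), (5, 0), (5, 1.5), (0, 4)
(5, 0) with z = -30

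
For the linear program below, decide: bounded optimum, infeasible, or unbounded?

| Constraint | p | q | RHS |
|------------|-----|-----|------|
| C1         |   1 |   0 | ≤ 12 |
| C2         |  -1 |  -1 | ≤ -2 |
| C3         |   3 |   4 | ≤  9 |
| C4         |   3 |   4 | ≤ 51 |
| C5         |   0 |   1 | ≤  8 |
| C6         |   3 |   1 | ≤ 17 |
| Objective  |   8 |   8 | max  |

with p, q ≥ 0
The point (3, 0) satisfies every constraint, so the LP is feasible; the constraints give p ≤ 12 and q ≤ 8, which with p, q ≥ 0 keep the feasible region inside a bounded box. A feasible, bounded LP attains a finite optimum at a vertex.

Evaluating z = 8p + 8q at each vertex:
  (2, 0): z = 16
  (3, 0): z = 24
  (0, 2.25): z = 18
  (0, 2): z = 16

The LP has an optimal solution: (3, 0) with z = 24.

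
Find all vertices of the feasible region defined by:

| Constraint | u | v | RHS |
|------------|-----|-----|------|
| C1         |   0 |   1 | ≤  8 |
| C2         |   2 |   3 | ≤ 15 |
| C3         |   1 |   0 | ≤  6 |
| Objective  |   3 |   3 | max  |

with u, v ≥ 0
Each vertex is the intersection of two constraint boundaries that also satisfies all remaining constraints:
  u = 0 and v = 0 → (0, 0)
  u = 6 and v = 0 → (6, 0)
  2u + 3v = 15 and u = 6 → (6, 1)
  2u + 3v = 15 and u = 0 → (0, 5)

Vertices: (0, 0), (6, 0), (6, 1), (0, 5)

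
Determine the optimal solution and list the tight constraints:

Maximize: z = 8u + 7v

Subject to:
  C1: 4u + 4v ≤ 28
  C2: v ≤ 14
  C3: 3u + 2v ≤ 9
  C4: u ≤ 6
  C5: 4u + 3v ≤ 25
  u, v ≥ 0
Optimal: u = 0, v = 4.5
Slack at optimum:
  C1: slack = 10
  C2: slack = 9.5
  C3: slack = 0 (binding)
  C4: slack = 6
  C5: slack = 11.5
  u ≥ 0: u = 0 (binding)
  v ≥ 0: v = 4.5
Binding constraints: C3, u ≥ 0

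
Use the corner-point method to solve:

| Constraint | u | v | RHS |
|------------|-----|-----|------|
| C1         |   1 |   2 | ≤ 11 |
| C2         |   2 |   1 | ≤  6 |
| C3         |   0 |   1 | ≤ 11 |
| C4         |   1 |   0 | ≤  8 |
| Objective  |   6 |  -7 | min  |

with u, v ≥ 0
u = 0, v = 5.5, z = -38.5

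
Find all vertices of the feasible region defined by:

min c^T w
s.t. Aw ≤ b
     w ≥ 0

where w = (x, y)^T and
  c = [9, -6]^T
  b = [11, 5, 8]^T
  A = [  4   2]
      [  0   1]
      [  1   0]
Each vertex is the intersection of two constraint boundaries that also satisfies all remaining constraints:
  x = 0 and y = 0 → (0, 0)
  4x + 2y = 11 and y = 0 → (2.75, 0)
  4x + 2y = 11 and y = 5 → (0.25, 5)
  y = 5 and x = 0 → (0, 5)

Vertices: (0, 0), (2.75, 0), (0.25, 5), (0, 5)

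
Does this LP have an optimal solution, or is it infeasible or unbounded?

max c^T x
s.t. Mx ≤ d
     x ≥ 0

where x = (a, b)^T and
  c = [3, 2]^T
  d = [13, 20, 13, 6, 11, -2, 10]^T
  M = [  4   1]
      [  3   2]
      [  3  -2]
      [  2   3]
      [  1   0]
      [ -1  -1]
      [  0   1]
The point (3, 0) satisfies every constraint, so the LP is feasible; the constraints give a ≤ 11 and b ≤ 10, which with a, b ≥ 0 keep the feasible region inside a bounded box. A feasible, bounded LP attains a finite optimum at a vertex.

Evaluating z = 3a + 2b at each vertex:
  (2, 0): z = 6
  (3, 0): z = 9
  (0, 2): z = 4

Feasible with finite optimum z* = 9 at (3, 0).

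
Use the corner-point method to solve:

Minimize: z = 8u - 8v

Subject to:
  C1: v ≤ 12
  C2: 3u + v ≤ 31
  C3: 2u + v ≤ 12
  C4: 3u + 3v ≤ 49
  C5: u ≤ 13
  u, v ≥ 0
Each vertex is the intersection of two constraint boundaries that also satisfies all remaining constraints:
  u = 0 and v = 0 → (0, 0)
  2u + v = 12 and v = 0 → (6, 0)
  v = 12 and 2u + v = 12 → (0, 12)

Evaluating z = 8u - 8v at each vertex:
  (0, 0): z = 0
  (6, 0): z = 48
  (0, 12): z = -96

The minimum is at (0, 12) with z = -96.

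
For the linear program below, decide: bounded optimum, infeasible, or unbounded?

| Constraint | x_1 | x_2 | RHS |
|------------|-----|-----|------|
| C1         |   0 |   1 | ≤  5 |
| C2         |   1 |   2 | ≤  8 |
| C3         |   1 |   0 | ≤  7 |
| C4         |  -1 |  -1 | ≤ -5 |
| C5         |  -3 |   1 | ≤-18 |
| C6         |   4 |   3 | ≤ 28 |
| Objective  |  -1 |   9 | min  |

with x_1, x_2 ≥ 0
The point (7, 0) satisfies every constraint, so the LP is feasible; the constraints give x_1 ≤ 7 and x_2 ≤ 5, which with x_1, x_2 ≥ 0 keep the feasible region inside a bounded box. A feasible, bounded LP attains a finite optimum at a vertex.

Evaluating z = -x_1 + 9x_2 at each vertex:
  (6, 0): z = -6
  (7, 0): z = -7
  (6.4, 0.8): z = 0.8
  (6.286, 0.8571): z = 1.429

Feasible with finite optimum z* = -7 at (7, 0).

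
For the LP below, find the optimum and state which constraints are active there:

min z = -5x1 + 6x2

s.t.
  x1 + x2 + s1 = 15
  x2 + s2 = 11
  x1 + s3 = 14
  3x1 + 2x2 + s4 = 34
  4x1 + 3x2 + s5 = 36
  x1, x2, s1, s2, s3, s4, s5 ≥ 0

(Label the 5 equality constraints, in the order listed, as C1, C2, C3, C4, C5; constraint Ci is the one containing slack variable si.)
Optimal: x1 = 9, x2 = 0
Binding: C5, x2 ≥ 0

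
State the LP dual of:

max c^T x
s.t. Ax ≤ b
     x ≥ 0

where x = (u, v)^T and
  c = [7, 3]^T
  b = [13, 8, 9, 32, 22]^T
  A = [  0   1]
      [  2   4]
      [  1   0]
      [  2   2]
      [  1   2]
Minimize: z = 13y1 + 8y2 + 9y3 + 32y4 + 22y5

Subject to:
  C1: -2y2 - y3 - 2y4 - y5 ≤ -7
  C2: -y1 - 4y2 - 2y4 - 2y5 ≤ -3
  y1, y2, y3, y4, y5 ≥ 0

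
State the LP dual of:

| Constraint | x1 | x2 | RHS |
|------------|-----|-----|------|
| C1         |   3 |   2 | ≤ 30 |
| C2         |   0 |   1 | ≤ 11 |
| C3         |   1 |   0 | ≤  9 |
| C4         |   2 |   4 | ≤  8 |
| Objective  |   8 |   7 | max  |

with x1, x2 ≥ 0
Minimize: z = 30y1 + 11y2 + 9y3 + 8y4

Subject to:
  C1: -3y1 - y3 - 2y4 ≤ -8
  C2: -2y1 - y2 - 4y4 ≤ -7
  y1, y2, y3, y4 ≥ 0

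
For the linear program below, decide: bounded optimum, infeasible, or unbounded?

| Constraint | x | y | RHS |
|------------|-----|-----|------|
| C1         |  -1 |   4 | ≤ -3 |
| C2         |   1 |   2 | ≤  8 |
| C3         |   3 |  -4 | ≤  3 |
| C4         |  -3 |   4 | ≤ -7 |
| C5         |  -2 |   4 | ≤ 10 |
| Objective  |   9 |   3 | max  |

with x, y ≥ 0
C3 requires 3x - 4y ≤ 3, while C4 (-3x + 4y ≤ -7) is equivalent to 3x - 4y ≥ 7. Together they would need 7 ≤ 3x - 4y ≤ 3, which is impossible since 7 > 3. No point satisfies all constraints.

The feasible region is empty; the LP is infeasible.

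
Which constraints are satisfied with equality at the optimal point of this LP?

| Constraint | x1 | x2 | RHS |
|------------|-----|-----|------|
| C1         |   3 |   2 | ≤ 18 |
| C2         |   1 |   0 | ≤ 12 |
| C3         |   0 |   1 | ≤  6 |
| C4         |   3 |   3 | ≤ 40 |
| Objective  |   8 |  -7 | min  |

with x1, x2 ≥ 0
Optimal: x1 = 0, x2 = 6
Slack at optimum:
  C1: slack = 6
  C2: slack = 12
  C3: slack = 0 (binding)
  C4: slack = 22
  x1 ≥ 0: x1 = 0 (binding)
  x2 ≥ 0: x2 = 6
Binding constraints: C3, x1 ≥ 0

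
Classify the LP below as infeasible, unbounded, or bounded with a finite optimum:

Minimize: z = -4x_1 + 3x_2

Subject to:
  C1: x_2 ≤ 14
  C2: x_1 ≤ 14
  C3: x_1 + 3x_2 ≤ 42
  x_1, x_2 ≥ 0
The point (14, 0) satisfies every constraint, so the LP is feasible; the constraints give x_1 ≤ 14 and x_2 ≤ 14, which with x_1, x_2 ≥ 0 keep the feasible region inside a bounded box. A feasible, bounded LP attains a finite optimum at a vertex.

Feasible with finite optimum z* = -56 at (14, 0).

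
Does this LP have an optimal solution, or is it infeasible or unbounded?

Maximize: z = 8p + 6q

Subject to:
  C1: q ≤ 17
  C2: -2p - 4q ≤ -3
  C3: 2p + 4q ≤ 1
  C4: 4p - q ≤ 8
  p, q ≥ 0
C3 requires 2p + 4q ≤ 1, while C2 (-2p - 4q ≤ -3) is equivalent to 2p + 4q ≥ 3. Together they would need 3 ≤ 2p + 4q ≤ 1, which is impossible since 3 > 1. No point satisfies all constraints.

Infeasible — the constraint set is empty.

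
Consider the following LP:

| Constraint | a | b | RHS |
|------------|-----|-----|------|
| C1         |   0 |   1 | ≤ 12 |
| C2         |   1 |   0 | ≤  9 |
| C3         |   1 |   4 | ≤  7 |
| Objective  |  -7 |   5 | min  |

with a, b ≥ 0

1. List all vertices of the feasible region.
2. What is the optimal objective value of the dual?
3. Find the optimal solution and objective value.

1. (0, 0), (7, 0), (0, 1.75)
2. -49 (by strong duality, equal to the primal optimum)
3. a = 7, b = 0, z = -49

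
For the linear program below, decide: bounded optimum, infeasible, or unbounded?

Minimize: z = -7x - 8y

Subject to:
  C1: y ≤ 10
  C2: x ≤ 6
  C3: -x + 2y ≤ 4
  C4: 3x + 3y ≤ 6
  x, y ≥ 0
The point (0, 2) satisfies every constraint, so the LP is feasible; the constraints give x ≤ 6 and y ≤ 10, which with x, y ≥ 0 keep the feasible region inside a bounded box. A feasible, bounded LP attains a finite optimum at a vertex.

Evaluating z = -7x - 8y at each vertex:
  (0, 0): z = 0
  (2, 0): z = -14
  (0, 2): z = -16

Feasible with finite optimum z* = -16 at (0, 2).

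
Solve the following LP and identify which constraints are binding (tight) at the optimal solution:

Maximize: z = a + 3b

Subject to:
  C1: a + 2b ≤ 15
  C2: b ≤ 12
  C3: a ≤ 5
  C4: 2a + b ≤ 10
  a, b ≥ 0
Optimal: a = 0, b = 7.5
Slack at optimum:
  C1: slack = 0 (binding)
  C2: slack = 4.5
  C3: slack = 5
  C4: slack = 2.5
  a ≥ 0: a = 0 (binding)
  b ≥ 0: b = 7.5
Binding constraints: C1, a ≥ 0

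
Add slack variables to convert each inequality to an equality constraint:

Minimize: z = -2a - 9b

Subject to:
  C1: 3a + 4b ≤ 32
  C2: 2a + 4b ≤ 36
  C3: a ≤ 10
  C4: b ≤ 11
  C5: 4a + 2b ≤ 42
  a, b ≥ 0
min z = -2a - 9b

s.t.
  3a + 4b + s1 = 32
  2a + 4b + s2 = 36
  a + s3 = 10
  b + s4 = 11
  4a + 2b + s5 = 42
  a, b, s1, s2, s3, s4, s5 ≥ 0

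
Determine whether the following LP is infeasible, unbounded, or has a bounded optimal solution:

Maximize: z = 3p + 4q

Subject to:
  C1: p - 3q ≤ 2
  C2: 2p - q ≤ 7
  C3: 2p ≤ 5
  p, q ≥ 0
Feasible point: (0, 0) satisfies every constraint, so the LP is feasible.
Direction d = (0, 1): for each constraint row a, a·d ≤ 0 —
  (1)(0) + (-3)(1) = -3 ≤ 0
  (2)(0) + (-1)(1) = -1 ≤ 0
  (2)(0) + (0)(1) = 0 ≤ 0
and d ≥ 0, so (0, 0) + t·d stays feasible for every t ≥ 0. Along this ray z = 3p + 4q changes by 4 per unit t, so z → +∞.

Unbounded: there is a feasible ray along which z → +∞.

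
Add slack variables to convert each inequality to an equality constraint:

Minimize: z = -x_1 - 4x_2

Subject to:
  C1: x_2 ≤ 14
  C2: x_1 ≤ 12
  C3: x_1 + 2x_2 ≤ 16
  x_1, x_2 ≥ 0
min z = -x_1 - 4x_2

s.t.
  x_2 + s1 = 14
  x_1 + s2 = 12
  x_1 + 2x_2 + s3 = 16
  x_1, x_2, s1, s2, s3 ≥ 0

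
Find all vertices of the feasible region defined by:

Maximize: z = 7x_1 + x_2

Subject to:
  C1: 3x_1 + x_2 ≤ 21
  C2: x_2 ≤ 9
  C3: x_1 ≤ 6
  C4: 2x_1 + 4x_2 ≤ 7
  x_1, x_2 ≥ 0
Each vertex is the intersection of two constraint boundaries that also satisfies all remaining constraints:
  x_1 = 0 and x_2 = 0 → (0, 0)
  2x_1 + 4x_2 = 7 and x_2 = 0 → (3.5, 0)
  2x_1 + 4x_2 = 7 and x_1 = 0 → (0, 1.75)

Vertices: (0, 0), (3.5, 0), (0, 1.75)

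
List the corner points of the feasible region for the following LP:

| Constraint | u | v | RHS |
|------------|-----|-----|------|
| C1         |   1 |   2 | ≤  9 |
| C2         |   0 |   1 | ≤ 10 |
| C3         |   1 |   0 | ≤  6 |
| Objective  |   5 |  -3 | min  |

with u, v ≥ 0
Each vertex is the intersection of two constraint boundaries that also satisfies all remaining constraints:
  u = 0 and v = 0 → (0, 0)
  u = 6 and v = 0 → (6, 0)
  u + 2v = 9 and u = 6 → (6, 1.5)
  u + 2v = 9 and u = 0 → (0, 4.5)

Vertices: (0, 0), (6, 0), (6, 1.5), (0, 4.5)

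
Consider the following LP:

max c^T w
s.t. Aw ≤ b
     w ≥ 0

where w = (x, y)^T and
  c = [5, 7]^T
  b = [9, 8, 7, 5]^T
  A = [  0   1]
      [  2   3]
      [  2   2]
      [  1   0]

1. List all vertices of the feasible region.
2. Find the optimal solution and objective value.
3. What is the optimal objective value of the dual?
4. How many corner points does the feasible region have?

1. (0, 0), (3.5, 0), (2.5, 1), (0, 2.667)
2. x = 2.5, y = 1, z = 19.5
3. 19.5 (by strong duality, equal to the primal optimum)
4. 4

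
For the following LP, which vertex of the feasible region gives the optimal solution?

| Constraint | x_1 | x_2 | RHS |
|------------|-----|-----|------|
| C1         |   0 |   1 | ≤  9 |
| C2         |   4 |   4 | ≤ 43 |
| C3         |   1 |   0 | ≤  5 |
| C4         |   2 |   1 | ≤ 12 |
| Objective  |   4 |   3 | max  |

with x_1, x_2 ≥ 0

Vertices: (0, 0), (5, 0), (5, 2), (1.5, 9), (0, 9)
Evaluating z = 4x_1 + 3x_2 at each vertex:
  (0, 0): z = 0
  (5, 0): z = 20
  (5, 2): z = 26
  (1.5, 9): z = 33
  (0, 9): z = 27

The largest value is z = 33, attained at (1.5, 9).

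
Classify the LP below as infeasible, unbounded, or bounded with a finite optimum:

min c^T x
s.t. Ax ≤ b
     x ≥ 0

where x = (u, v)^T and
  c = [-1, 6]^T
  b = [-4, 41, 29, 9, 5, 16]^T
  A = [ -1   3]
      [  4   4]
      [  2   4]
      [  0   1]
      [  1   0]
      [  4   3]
The point (4, 0) satisfies every constraint, so the LP is feasible; the constraints give u ≤ 5 and v ≤ 9, which with u, v ≥ 0 keep the feasible region inside a bounded box. A feasible, bounded LP attains a finite optimum at a vertex.

The LP has an optimal solution: (4, 0) with z = -4.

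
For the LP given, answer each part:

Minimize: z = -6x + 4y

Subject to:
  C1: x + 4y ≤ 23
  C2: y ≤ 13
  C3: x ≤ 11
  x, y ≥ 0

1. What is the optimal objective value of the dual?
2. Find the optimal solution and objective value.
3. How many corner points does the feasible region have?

1. -66 (by strong duality, equal to the primal optimum)
2. x = 11, y = 0, z = -66
3. 4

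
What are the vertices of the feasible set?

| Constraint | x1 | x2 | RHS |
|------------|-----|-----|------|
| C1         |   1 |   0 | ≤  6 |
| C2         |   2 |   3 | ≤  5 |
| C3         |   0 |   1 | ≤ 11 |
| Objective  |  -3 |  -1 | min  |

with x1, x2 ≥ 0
Each vertex is the intersection of two constraint boundaries that also satisfies all remaining constraints:
  x1 = 0 and x2 = 0 → (0, 0)
  2x1 + 3x2 = 5 and x2 = 0 → (2.5, 0)
  2x1 + 3x2 = 5 and x1 = 0 → (0, 1.667)

Vertices: (0, 0), (2.5, 0), (0, 1.667)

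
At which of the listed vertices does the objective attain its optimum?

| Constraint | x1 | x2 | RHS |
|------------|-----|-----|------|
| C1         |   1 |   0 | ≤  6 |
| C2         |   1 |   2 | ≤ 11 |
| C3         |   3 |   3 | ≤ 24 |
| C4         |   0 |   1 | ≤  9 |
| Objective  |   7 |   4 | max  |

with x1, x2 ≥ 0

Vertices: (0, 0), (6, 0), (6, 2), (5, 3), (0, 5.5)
(6, 2) with z = 50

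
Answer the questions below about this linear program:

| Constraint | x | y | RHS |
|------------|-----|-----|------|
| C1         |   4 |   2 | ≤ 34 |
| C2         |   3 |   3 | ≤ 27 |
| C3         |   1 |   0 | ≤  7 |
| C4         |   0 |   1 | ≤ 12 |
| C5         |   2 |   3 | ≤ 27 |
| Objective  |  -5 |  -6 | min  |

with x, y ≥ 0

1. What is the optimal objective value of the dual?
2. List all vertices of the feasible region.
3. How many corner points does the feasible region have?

1. -54 (by strong duality, equal to the primal optimum)
2. (0, 0), (7, 0), (7, 2), (0, 9)
3. 4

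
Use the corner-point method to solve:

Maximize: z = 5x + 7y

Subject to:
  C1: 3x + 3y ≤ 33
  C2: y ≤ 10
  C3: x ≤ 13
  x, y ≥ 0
Each vertex is the intersection of two constraint boundaries that also satisfies all remaining constraints:
  x = 0 and y = 0 → (0, 0)
  3x + 3y = 33 and y = 0 → (11, 0)
  3x + 3y = 33 and y = 10 → (1, 10)
  y = 10 and x = 0 → (0, 10)

Evaluating z = 5x + 7y at each vertex:
  (0, 0): z = 0
  (11, 0): z = 55
  (1, 10): z = 75
  (0, 10): z = 70

The maximum is at (1, 10) with z = 75.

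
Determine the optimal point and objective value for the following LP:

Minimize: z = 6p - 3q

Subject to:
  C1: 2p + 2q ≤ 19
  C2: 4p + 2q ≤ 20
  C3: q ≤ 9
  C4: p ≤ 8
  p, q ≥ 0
Each vertex is the intersection of two constraint boundaries that also satisfies all remaining constraints:
  p = 0 and q = 0 → (0, 0)
  4p + 2q = 20 and q = 0 → (5, 0)
  2p + 2q = 19 and 4p + 2q = 20 → (0.5, 9)
  q = 9 and p = 0 → (0, 9)

Evaluating z = 6p - 3q at each vertex:
  (0, 0): z = 0
  (5, 0): z = 30
  (0.5, 9): z = -24
  (0, 9): z = -27

The minimum is at (0, 9) with z = -27.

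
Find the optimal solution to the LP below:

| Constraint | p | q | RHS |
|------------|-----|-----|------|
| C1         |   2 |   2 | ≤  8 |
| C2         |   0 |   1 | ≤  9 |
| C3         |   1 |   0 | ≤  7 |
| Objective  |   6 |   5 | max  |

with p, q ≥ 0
Each vertex is the intersection of two constraint boundaries that also satisfies all remaining constraints:
  p = 0 and q = 0 → (0, 0)
  2p + 2q = 8 and q = 0 → (4, 0)
  2p + 2q = 8 and p = 0 → (0, 4)

Evaluating z = 6p + 5q at each vertex:
  (0, 0): z = 0
  (4, 0): z = 24
  (0, 4): z = 20

The maximum is at (4, 0) with z = 24.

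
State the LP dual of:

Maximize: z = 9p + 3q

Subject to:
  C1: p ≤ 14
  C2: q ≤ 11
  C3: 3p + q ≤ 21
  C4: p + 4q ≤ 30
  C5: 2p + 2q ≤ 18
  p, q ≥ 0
Minimize: z = 14y1 + 11y2 + 21y3 + 30y4 + 18y5

Subject to:
  C1: -y1 - 3y3 - y4 - 2y5 ≤ -9
  C2: -y2 - y3 - 4y4 - 2y5 ≤ -3
  y1, y2, y3, y4, y5 ≥ 0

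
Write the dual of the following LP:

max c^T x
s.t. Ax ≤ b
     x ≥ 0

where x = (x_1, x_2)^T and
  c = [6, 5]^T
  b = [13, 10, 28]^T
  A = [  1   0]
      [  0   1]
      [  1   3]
Minimize: z = 13y1 + 10y2 + 28y3

Subject to:
  C1: -y1 - y3 ≤ -6
  C2: -y2 - 3y3 ≤ -5
  y1, y2, y3 ≥ 0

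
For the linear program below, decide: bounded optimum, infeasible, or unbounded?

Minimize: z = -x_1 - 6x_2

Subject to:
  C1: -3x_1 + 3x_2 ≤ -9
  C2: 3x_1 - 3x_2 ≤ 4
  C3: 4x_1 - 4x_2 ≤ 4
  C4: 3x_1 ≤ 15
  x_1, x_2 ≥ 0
C2 requires 3x_1 - 3x_2 ≤ 4, while C1 (-3x_1 + 3x_2 ≤ -9) is equivalent to 3x_1 - 3x_2 ≥ 9. Together they would need 9 ≤ 3x_1 - 3x_2 ≤ 4, which is impossible since 9 > 4. No point satisfies all constraints.

Infeasible — the constraint set is empty.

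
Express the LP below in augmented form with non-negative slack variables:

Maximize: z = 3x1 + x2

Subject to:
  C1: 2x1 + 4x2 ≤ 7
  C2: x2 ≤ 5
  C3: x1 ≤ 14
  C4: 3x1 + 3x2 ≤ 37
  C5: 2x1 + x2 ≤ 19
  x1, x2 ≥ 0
max z = 3x1 + x2

s.t.
  2x1 + 4x2 + s1 = 7
  x2 + s2 = 5
  x1 + s3 = 14
  3x1 + 3x2 + s4 = 37
  2x1 + x2 + s5 = 19
  x1, x2, s1, s2, s3, s4, s5 ≥ 0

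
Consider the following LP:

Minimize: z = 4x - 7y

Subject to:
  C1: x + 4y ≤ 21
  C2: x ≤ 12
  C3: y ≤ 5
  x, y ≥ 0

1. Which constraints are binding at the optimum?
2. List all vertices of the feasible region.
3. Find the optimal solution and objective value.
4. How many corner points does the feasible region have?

1. C3, x ≥ 0
2. (0, 0), (12, 0), (12, 2.25), (1, 5), (0, 5)
3. x = 0, y = 5, z = -35
4. 5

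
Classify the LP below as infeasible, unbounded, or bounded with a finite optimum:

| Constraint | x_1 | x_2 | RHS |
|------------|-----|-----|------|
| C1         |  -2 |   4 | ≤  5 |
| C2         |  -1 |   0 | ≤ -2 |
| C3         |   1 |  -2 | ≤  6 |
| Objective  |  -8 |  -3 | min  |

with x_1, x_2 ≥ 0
Feasible point: (2, 0) satisfies every constraint, so the LP is feasible.
Direction d = (2, 1): for each constraint row a, a·d ≤ 0 —
  (-2)(2) + (4)(1) = 0 ≤ 0
  (-1)(2) + (0)(1) = -2 ≤ 0
  (1)(2) + (-2)(1) = 0 ≤ 0
and d ≥ 0, so (2, 0) + t·d stays feasible for every t ≥ 0. Along this ray z = -8x_1 - 3x_2 changes by -19 per unit t, so z → −∞.

Unbounded — the objective can decrease without bound over the feasible region.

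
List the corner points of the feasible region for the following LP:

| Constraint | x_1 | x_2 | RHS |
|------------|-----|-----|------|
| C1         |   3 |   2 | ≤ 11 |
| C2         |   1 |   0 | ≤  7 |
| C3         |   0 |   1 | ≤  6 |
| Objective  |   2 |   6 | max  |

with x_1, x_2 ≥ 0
Each vertex is the intersection of two constraint boundaries that also satisfies all remaining constraints:
  x_1 = 0 and x_2 = 0 → (0, 0)
  3x_1 + 2x_2 = 11 and x_2 = 0 → (3.667, 0)
  3x_1 + 2x_2 = 11 and x_1 = 0 → (0, 5.5)

Vertices: (0, 0), (3.667, 0), (0, 5.5)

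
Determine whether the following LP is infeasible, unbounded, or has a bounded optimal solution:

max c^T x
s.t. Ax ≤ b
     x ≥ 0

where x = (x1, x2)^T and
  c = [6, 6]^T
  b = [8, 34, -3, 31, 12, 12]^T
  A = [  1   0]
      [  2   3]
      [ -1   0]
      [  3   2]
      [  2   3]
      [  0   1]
The point (6, 0) satisfies every constraint, so the LP is feasible; the constraints give x1 ≤ 8 and x2 ≤ 12, which with x1, x2 ≥ 0 keep the feasible region inside a bounded box. A feasible, bounded LP attains a finite optimum at a vertex.

Evaluating z = 6x1 + 6x2 at each vertex:
  (3, 0): z = 18
  (6, 0): z = 36
  (3, 2): z = 30

Bounded optimum: z* = 36 at (6, 0).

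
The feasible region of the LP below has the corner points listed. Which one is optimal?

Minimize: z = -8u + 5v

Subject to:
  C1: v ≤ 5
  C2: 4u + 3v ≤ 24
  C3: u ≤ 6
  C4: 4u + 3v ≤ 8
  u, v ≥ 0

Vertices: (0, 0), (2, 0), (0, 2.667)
(2, 0) with z = -16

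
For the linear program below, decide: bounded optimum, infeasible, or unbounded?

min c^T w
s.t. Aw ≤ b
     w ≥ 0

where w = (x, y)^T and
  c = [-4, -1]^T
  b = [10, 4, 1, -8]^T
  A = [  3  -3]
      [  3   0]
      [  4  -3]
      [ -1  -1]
Feasible point: (0, 8) satisfies every constraint, so the LP is feasible.
Direction d = (0, 1): for each constraint row a, a·d ≤ 0 —
  (3)(0) + (-3)(1) = -3 ≤ 0
  (3)(0) + (0)(1) = 0 ≤ 0
  (4)(0) + (-3)(1) = -3 ≤ 0
  (-1)(0) + (-1)(1) = -1 ≤ 0
and d ≥ 0, so (0, 8) + t·d stays feasible for every t ≥ 0. Along this ray z = -4x - y changes by -1 per unit t, so z → −∞.

Unbounded: there is a feasible ray along which z → −∞.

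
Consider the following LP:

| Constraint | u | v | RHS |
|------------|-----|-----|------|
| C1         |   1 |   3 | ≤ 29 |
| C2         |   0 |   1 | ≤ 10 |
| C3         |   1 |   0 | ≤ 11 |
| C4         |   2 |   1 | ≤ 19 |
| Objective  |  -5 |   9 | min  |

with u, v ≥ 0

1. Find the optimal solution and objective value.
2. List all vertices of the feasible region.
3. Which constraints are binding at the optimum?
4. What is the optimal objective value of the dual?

1. u = 9.5, v = 0, z = -47.5
2. (0, 0), (9.5, 0), (5.6, 7.8), (0, 9.667)
3. C4, v ≥ 0
4. -47.5 (by strong duality, equal to the primal optimum)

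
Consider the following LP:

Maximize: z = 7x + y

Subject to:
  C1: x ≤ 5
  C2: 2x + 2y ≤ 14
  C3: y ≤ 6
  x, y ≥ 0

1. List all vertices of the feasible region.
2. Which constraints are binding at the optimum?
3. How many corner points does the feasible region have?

1. (0, 0), (5, 0), (5, 2), (1, 6), (0, 6)
2. C1, C2
3. 5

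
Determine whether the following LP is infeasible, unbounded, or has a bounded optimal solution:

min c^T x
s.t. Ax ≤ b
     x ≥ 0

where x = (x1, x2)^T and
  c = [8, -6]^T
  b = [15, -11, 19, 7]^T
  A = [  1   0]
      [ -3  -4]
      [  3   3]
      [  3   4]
One constraint requires 3x1 + 4x2 ≤ 7, while the constraint -3x1 - 4x2 ≤ -11 is equivalent to 3x1 + 4x2 ≥ 11. Together they would need 11 ≤ 3x1 + 4x2 ≤ 7, which is impossible since 11 > 7. No point satisfies all constraints.

The feasible region is empty; the LP is infeasible.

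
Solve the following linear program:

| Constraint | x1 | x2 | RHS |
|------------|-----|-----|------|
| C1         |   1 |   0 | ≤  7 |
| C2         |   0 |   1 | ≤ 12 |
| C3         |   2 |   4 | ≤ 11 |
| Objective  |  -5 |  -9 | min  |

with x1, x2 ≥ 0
Each vertex is the intersection of two constraint boundaries that also satisfies all remaining constraints:
  x1 = 0 and x2 = 0 → (0, 0)
  2x1 + 4x2 = 11 and x2 = 0 → (5.5, 0)
  2x1 + 4x2 = 11 and x1 = 0 → (0, 2.75)

Evaluating z = -5x1 - 9x2 at each vertex:
  (0, 0): z = 0
  (5.5, 0): z = -27.5
  (0, 2.75): z = -24.75

The minimum is at (5.5, 0) with z = -27.5.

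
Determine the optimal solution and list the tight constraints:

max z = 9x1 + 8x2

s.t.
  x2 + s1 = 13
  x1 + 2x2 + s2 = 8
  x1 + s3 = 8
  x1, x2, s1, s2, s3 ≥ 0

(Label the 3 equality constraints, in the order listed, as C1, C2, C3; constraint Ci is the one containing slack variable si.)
Optimal: x1 = 8, x2 = 0
Slack at optimum:
  C1: slack = 13
  C2: slack = 0 (binding)
  C3: slack = 0 (binding)
  x1 ≥ 0: x1 = 8
  x2 ≥ 0: x2 = 0 (binding)
Binding constraints: C2, C3, x2 ≥ 0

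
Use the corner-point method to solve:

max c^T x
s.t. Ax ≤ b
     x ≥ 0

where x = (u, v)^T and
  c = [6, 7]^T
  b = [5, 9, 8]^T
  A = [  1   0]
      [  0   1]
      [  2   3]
u = 4, v = 0, z = 24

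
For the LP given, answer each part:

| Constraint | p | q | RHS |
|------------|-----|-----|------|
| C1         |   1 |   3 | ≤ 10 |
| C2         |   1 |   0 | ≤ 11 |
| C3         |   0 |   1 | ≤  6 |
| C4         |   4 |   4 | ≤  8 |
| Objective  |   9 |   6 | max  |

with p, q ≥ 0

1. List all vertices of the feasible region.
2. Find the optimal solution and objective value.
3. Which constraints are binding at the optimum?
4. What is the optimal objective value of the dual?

1. (0, 0), (2, 0), (0, 2)
2. p = 2, q = 0, z = 18
3. C4, q ≥ 0
4. 18 (by strong duality, equal to the primal optimum)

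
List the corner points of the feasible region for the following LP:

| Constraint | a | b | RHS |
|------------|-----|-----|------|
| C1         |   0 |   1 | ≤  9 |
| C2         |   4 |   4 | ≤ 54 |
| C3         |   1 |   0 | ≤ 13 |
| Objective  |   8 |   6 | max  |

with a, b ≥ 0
Each vertex is the intersection of two constraint boundaries that also satisfies all remaining constraints:
  a = 0 and b = 0 → (0, 0)
  a = 13 and b = 0 → (13, 0)
  4a + 4b = 54 and a = 13 → (13, 0.5)
  b = 9 and 4a + 4b = 54 → (4.5, 9)
  b = 9 and a = 0 → (0, 9)

Vertices: (0, 0), (13, 0), (13, 0.5), (4.5, 9), (0, 9)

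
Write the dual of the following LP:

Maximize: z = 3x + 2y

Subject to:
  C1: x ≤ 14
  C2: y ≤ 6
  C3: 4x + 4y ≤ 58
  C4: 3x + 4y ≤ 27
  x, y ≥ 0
Minimize: z = 14y1 + 6y2 + 58y3 + 27y4

Subject to:
  C1: -y1 - 4y3 - 3y4 ≤ -3
  C2: -y2 - 4y3 - 4y4 ≤ -2
  y1, y2, y3, y4 ≥ 0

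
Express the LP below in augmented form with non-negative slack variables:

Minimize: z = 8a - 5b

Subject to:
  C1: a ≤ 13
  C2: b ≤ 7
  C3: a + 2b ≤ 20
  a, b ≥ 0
min z = 8a - 5b

s.t.
  a + s1 = 13
  b + s2 = 7
  a + 2b + s3 = 20
  a, b, s1, s2, s3 ≥ 0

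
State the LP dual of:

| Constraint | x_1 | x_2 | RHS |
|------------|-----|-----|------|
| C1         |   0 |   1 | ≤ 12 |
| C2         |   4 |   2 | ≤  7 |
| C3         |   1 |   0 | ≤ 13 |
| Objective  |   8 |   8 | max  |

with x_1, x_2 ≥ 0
Minimize: z = 12y1 + 7y2 + 13y3

Subject to:
  C1: -4y2 - y3 ≤ -8
  C2: -y1 - 2y2 ≤ -8
  y1, y2, y3 ≥ 0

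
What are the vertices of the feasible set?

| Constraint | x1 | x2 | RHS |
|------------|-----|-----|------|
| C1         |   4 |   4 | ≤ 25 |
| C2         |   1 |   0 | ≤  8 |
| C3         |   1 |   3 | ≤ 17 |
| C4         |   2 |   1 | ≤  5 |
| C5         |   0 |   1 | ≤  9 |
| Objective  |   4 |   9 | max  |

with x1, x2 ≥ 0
Each vertex is the intersection of two constraint boundaries that also satisfies all remaining constraints:
  x1 = 0 and x2 = 0 → (0, 0)
  2x1 + x2 = 5 and x2 = 0 → (2.5, 0)
  2x1 + x2 = 5 and x1 = 0 → (0, 5)

Vertices: (0, 0), (2.5, 0), (0, 5)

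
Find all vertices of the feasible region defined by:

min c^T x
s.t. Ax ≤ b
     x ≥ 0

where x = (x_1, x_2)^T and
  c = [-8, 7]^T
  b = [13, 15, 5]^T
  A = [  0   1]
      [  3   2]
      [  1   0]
Each vertex is the intersection of two constraint boundaries that also satisfies all remaining constraints:
  x_1 = 0 and x_2 = 0 → (0, 0)
  3x_1 + 2x_2 = 15 and x_1 = 5 → (5, 0)
  3x_1 + 2x_2 = 15 and x_1 = 0 → (0, 7.5)

Vertices: (0, 0), (5, 0), (0, 7.5)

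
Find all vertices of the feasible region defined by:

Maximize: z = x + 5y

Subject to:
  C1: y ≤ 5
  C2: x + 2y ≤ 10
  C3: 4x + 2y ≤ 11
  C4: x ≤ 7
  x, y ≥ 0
Each vertex is the intersection of two constraint boundaries that also satisfies all remaining constraints:
  x = 0 and y = 0 → (0, 0)
  4x + 2y = 11 and y = 0 → (2.75, 0)
  x + 2y = 10 and 4x + 2y = 11 → (0.3333, 4.833)
  y = 5 and x + 2y = 10 → (0, 5)

Vertices: (0, 0), (2.75, 0), (0.3333, 4.833), (0, 5)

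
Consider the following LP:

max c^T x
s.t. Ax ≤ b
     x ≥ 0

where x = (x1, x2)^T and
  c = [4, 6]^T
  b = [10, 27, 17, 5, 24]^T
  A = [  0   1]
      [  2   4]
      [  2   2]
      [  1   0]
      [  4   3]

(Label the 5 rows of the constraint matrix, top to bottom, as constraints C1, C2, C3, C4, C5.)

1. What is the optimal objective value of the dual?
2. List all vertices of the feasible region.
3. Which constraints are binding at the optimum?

1. 42 (by strong duality, equal to the primal optimum)
2. (0, 0), (5, 0), (5, 1.333), (1.5, 6), (0, 6.75)
3. C2, C5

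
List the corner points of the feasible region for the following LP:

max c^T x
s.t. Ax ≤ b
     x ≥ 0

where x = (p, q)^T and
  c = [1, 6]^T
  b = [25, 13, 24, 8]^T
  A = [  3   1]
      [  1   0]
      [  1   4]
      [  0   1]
Each vertex is the intersection of two constraint boundaries that also satisfies all remaining constraints:
  p = 0 and q = 0 → (0, 0)
  3p + q = 25 and q = 0 → (8.333, 0)
  3p + q = 25 and p + 4q = 24 → (6.909, 4.273)
  p + 4q = 24 and p = 0 → (0, 6)

Vertices: (0, 0), (8.333, 0), (6.909, 4.273), (0, 6)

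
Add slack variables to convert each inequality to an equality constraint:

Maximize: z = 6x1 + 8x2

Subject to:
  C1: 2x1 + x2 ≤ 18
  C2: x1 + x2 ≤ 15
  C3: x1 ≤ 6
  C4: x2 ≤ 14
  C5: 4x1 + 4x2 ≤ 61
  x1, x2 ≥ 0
max z = 6x1 + 8x2

s.t.
  2x1 + x2 + s1 = 18
  x1 + x2 + s2 = 15
  x1 + s3 = 6
  x2 + s4 = 14
  4x1 + 4x2 + s5 = 61
  x1, x2, s1, s2, s3, s4, s5 ≥ 0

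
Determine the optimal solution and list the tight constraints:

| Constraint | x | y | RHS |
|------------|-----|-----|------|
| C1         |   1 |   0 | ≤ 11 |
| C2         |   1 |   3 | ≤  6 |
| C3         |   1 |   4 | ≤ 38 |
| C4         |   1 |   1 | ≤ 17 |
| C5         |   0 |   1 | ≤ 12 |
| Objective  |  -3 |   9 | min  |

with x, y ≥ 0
Optimal: x = 6, y = 0
Slack at optimum:
  C1: slack = 5
  C2: slack = 0 (binding)
  C3: slack = 32
  C4: slack = 11
  C5: slack = 12
  x ≥ 0: x = 6
  y ≥ 0: y = 0 (binding)
Binding constraints: C2, y ≥ 0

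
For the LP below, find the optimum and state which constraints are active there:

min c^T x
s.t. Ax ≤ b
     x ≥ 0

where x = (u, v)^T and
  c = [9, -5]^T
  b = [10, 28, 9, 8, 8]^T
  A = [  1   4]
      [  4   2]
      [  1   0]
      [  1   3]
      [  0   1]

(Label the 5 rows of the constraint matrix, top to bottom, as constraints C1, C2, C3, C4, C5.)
Optimal: u = 0, v = 2.5
Binding: C1, u ≥ 0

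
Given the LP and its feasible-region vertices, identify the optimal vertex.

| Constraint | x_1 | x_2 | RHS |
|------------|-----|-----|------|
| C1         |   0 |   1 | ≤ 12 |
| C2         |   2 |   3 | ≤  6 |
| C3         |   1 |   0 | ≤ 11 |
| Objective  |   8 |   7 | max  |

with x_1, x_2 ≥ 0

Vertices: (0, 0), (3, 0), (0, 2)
Evaluating z = 8x_1 + 7x_2 at each vertex:
  (0, 0): z = 0
  (3, 0): z = 24
  (0, 2): z = 14

The largest value is z = 24, attained at (3, 0).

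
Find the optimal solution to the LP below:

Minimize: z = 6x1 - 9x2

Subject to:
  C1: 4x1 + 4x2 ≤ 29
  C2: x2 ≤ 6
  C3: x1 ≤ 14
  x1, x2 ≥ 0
x1 = 0, x2 = 6, z = -54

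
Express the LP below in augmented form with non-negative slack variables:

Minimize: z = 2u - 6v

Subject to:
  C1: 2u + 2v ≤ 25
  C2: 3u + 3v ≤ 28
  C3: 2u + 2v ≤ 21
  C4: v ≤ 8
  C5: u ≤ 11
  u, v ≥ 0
min z = 2u - 6v

s.t.
  2u + 2v + s1 = 25
  3u + 3v + s2 = 28
  2u + 2v + s3 = 21
  v + s4 = 8
  u + s5 = 11
  u, v, s1, s2, s3, s4, s5 ≥ 0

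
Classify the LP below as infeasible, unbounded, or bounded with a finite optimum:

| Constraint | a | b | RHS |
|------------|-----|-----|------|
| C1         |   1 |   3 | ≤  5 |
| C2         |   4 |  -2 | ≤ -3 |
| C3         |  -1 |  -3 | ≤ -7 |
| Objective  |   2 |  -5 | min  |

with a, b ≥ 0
C1 requires a + 3b ≤ 5, while C3 (-a - 3b ≤ -7) is equivalent to a + 3b ≥ 7. Together they would need 7 ≤ a + 3b ≤ 5, which is impossible since 7 > 5. No point satisfies all constraints.

The feasible region is empty; the LP is infeasible.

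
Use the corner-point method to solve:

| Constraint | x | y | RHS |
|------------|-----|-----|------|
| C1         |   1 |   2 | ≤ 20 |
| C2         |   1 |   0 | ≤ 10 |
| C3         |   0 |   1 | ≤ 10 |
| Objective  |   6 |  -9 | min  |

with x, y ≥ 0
x = 0, y = 10, z = -90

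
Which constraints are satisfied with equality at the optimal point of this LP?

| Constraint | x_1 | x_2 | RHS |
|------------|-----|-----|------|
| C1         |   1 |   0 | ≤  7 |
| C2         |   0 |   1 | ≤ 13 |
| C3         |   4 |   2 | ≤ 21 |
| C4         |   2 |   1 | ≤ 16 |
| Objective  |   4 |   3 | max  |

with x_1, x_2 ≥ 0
Optimal: x_1 = 0, x_2 = 10.5
Binding: C3, x_1 ≥ 0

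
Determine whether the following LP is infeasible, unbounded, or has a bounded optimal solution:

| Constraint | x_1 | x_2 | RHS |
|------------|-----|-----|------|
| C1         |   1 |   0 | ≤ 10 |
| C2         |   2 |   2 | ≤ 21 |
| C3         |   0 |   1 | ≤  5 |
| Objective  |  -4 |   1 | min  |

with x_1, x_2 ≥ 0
The point (10, 0) satisfies every constraint, so the LP is feasible; the constraints give x_1 ≤ 10 and x_2 ≤ 5, which with x_1, x_2 ≥ 0 keep the feasible region inside a bounded box. A feasible, bounded LP attains a finite optimum at a vertex.

Evaluating z = -4x_1 + x_2 at each vertex:
  (0, 0): z = 0
  (10, 0): z = -40
  (10, 0.5): z = -39.5
  (5.5, 5): z = -17
  (0, 5): z = 5

The LP has an optimal solution: (10, 0) with z = -40.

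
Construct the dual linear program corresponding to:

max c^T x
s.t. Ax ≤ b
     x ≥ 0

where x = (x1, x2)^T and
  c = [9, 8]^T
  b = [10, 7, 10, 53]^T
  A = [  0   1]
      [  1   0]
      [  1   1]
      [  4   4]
Minimize: z = 10y1 + 7y2 + 10y3 + 53y4

Subject to:
  C1: -y2 - y3 - 4y4 ≤ -9
  C2: -y1 - y3 - 4y4 ≤ -8
  y1, y2, y3, y4 ≥ 0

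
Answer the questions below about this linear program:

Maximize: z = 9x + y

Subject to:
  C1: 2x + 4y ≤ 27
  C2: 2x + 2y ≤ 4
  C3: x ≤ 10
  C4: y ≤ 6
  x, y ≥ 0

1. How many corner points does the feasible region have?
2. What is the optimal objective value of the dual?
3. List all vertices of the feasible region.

1. 3
2. 18 (by strong duality, equal to the primal optimum)
3. (0, 0), (2, 0), (0, 2)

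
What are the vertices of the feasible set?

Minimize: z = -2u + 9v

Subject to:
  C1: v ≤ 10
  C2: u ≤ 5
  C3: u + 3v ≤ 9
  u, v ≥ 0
Each vertex is the intersection of two constraint boundaries that also satisfies all remaining constraints:
  u = 0 and v = 0 → (0, 0)
  u = 5 and v = 0 → (5, 0)
  u = 5 and u + 3v = 9 → (5, 1.333)
  u + 3v = 9 and u = 0 → (0, 3)

Vertices: (0, 0), (5, 0), (5, 1.333), (0, 3)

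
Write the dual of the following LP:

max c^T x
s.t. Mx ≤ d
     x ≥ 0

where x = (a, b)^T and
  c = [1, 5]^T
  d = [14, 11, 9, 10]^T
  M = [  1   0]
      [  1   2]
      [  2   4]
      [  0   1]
Minimize: z = 14y1 + 11y2 + 9y3 + 10y4

Subject to:
  C1: -y1 - y2 - 2y3 ≤ -1
  C2: -2y2 - 4y3 - y4 ≤ -5
  y1, y2, y3, y4 ≥ 0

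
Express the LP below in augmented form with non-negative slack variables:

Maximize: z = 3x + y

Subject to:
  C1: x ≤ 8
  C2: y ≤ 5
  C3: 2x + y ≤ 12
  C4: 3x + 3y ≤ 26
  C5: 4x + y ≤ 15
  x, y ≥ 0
max z = 3x + y

s.t.
  x + s1 = 8
  y + s2 = 5
  2x + y + s3 = 12
  3x + 3y + s4 = 26
  4x + y + s5 = 15
  x, y, s1, s2, s3, s4, s5 ≥ 0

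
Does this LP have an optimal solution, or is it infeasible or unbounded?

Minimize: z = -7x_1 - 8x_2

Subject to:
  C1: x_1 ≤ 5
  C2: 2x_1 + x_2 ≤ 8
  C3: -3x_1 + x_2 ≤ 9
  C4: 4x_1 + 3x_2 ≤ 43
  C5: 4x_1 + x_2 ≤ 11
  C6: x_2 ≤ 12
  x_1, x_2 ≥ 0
The point (0, 8) satisfies every constraint, so the LP is feasible; the constraints give x_1 ≤ 5 and x_2 ≤ 12, which with x_1, x_2 ≥ 0 keep the feasible region inside a bounded box. A feasible, bounded LP attains a finite optimum at a vertex.

The LP has an optimal solution: (0, 8) with z = -64.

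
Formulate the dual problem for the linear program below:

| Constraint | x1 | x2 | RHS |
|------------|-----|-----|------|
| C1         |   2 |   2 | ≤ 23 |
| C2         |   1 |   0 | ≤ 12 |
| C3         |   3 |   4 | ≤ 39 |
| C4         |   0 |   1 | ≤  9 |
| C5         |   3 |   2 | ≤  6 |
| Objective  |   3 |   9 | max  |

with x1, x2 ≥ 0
Minimize: z = 23y1 + 12y2 + 39y3 + 9y4 + 6y5

Subject to:
  C1: -2y1 - y2 - 3y3 - 3y5 ≤ -3
  C2: -2y1 - 4y3 - y4 - 2y5 ≤ -9
  y1, y2, y3, y4, y5 ≥ 0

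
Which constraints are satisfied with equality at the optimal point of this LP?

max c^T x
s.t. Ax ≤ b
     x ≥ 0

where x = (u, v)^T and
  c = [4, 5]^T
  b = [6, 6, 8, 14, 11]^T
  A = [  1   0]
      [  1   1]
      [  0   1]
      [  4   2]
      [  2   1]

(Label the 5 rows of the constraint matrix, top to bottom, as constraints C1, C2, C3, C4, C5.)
Optimal: u = 0, v = 6
Binding: C2, u ≥ 0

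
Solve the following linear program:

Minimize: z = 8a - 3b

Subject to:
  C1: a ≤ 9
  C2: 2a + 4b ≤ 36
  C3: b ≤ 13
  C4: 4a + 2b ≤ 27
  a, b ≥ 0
a = 0, b = 9, z = -27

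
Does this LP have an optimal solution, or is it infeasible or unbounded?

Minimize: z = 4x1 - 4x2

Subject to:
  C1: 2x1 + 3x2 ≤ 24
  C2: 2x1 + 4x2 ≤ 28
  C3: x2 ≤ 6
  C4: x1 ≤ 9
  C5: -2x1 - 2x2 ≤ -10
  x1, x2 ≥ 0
The point (0, 6) satisfies every constraint, so the LP is feasible; the constraints give x1 ≤ 9 and x2 ≤ 6, which with x1, x2 ≥ 0 keep the feasible region inside a bounded box. A feasible, bounded LP attains a finite optimum at a vertex.

Evaluating z = 4x1 - 4x2 at each vertex:
  (5, 0): z = 20
  (9, 0): z = 36
  (9, 2): z = 28
  (6, 4): z = 8
  (2, 6): z = -16
  (0, 6): z = -24
  (0, 5): z = -20

Bounded optimum: z* = -24 at (0, 6).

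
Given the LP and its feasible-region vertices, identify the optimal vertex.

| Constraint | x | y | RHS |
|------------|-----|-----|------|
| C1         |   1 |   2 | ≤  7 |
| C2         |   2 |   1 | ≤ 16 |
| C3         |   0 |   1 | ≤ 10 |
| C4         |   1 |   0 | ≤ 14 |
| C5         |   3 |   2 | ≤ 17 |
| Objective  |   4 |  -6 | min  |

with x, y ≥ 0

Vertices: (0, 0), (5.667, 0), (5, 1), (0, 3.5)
Evaluating z = 4x - 6y at each vertex:
  (0, 0): z = 0
  (5.667, 0): z = 22.67
  (5, 1): z = 14
  (0, 3.5): z = -21

The smallest value is z = -21, attained at (0, 3.5).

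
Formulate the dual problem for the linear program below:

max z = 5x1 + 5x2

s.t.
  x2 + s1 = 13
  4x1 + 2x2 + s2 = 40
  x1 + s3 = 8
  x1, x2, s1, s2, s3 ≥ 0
Minimize: z = 13y1 + 40y2 + 8y3

Subject to:
  C1: -4y2 - y3 ≤ -5
  C2: -y1 - 2y2 ≤ -5
  y1, y2, y3 ≥ 0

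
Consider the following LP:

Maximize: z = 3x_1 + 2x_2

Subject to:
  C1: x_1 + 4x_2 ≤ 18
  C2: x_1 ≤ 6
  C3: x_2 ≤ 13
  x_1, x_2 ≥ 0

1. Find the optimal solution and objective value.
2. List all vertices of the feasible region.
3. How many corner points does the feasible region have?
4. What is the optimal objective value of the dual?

1. x_1 = 6, x_2 = 3, z = 24
2. (0, 0), (6, 0), (6, 3), (0, 4.5)
3. 4
4. 24 (by strong duality, equal to the primal optimum)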